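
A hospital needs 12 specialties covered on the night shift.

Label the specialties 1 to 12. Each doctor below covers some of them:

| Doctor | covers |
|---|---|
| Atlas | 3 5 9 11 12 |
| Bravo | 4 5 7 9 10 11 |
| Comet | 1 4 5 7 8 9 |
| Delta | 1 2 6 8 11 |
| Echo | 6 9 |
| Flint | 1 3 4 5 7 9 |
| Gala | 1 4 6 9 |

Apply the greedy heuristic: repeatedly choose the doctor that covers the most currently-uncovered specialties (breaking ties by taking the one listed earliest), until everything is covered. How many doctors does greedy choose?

Greedy: pick Bravo (covers 6 new) → pick Delta (covers 4 new) → pick Atlas (covers 2 new). Total picks: 3.

3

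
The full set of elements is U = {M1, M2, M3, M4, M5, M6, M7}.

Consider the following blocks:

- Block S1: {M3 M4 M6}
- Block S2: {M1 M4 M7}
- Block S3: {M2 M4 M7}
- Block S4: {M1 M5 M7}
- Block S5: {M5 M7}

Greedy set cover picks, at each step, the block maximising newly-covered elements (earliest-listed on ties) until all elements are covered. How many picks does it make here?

3

Greedy: pick S1 (covers 3 new) → pick S4 (covers 3 new) → pick S3 (covers 1 new). Total picks: 3.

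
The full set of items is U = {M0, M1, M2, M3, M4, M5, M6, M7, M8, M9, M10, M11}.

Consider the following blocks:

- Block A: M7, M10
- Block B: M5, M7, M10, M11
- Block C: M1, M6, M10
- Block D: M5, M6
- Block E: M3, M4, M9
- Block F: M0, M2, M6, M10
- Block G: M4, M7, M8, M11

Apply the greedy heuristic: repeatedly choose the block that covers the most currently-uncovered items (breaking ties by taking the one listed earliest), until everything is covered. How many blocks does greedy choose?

Greedy: pick B (covers 4 new) → pick E (covers 3 new) → pick F (covers 3 new) → pick C (covers 1 new) → pick G (covers 1 new). Total picks: 5.

5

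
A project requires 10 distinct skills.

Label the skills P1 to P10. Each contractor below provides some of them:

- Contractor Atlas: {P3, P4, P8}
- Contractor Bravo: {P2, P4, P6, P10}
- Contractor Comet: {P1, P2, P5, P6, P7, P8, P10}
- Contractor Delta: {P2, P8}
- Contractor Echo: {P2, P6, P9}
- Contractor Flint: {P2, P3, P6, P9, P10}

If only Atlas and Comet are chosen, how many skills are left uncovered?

Union of Atlas, Comet = {P1, P2, P3, P4, P5, P6, P7, P8, P10}.
Not covered: P9 — 1 skill.

1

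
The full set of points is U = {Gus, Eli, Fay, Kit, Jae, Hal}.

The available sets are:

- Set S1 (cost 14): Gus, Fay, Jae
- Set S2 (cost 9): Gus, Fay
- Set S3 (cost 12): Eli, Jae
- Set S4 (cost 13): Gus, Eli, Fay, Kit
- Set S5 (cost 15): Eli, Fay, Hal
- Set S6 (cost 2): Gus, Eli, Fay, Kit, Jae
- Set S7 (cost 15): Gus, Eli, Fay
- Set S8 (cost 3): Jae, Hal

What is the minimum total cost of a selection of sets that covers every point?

S6, S8 together cover every point (S6 ∪ S8 = {Gus, Eli, Fay, Kit, Jae, Hal}); total cost 2 + 3 = 5.
No covering selection has total cost below 5.

5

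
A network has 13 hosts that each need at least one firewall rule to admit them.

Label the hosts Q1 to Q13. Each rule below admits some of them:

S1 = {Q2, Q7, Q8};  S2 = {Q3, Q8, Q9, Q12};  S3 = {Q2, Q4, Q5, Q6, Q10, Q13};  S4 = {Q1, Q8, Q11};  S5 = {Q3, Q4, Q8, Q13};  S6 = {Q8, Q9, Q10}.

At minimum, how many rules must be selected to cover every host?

S1 and S2 and S3 and S4 together: S1 ∪ S2 ∪ S3 ∪ S4 = {Q1, Q2, Q3, Q4, Q5, Q6, Q7, Q8, Q9, Q10, Q11, Q12, Q13} — every host is covered.
No 3 of the 6 rules cover everything (all 20 combinations miss at least one host), so 4 is optimal.

4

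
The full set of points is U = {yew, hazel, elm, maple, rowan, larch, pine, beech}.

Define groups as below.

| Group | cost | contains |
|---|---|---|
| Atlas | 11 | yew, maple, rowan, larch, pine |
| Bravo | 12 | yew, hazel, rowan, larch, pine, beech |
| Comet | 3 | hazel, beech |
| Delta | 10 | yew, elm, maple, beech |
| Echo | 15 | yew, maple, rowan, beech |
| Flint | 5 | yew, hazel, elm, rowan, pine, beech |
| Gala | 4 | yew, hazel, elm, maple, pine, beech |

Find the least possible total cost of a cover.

15

Atlas, Gala together cover every point (Atlas ∪ Gala = {yew, hazel, elm, maple, rowan, larch, pine, beech}); total cost 11 + 4 = 15.
The greedy pick Gala, Flint, Atlas costs 20; no covering selection beats 15.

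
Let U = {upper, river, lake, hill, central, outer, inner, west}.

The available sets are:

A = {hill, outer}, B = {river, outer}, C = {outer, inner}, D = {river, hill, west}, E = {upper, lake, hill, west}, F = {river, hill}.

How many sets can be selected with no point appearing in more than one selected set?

2

C, E are pairwise disjoint (C={outer,inner}; E={upper,lake,hill,west}).
Every remaining set overlaps one of these, and no 3 of the listed sets are pairwise disjoint, so 2 is the maximum.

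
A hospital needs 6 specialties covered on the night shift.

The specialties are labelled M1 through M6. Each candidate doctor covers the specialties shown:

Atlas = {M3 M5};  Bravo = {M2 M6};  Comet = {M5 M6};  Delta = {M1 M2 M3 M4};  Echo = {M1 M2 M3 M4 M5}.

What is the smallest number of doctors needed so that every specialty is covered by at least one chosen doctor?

Take {Bravo, Echo}. Their union is {M1, M2, M3, M4, M5, M6}, which is all 6 specialties.
No single doctor has all 6 specialties (the largest, Echo, has 5), so 2 is optimal.

2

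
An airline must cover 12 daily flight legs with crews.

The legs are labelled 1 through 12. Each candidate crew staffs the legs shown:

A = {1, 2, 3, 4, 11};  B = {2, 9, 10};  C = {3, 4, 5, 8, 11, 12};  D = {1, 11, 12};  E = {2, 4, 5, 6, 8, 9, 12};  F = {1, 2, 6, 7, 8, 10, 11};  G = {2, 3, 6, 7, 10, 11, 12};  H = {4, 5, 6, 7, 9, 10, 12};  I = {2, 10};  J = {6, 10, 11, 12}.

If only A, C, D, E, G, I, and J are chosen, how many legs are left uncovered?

0

Union of A, C, D, E, G, I, J = {1, 2, 3, 4, 5, 6, 7, 8, 9, 10, 11, 12} — that's every leg, so 0 are uncovered.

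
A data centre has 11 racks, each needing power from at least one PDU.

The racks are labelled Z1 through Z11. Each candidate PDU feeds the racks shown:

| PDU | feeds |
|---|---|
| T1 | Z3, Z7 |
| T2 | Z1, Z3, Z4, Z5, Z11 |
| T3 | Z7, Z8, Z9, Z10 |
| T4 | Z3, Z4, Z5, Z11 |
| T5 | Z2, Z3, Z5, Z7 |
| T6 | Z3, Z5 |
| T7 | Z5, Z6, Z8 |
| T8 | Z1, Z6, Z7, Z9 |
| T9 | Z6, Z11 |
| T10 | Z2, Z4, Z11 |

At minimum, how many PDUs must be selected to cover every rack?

T3 and T4 and T5 and T8 together: T3 ∪ T4 ∪ T5 ∪ T8 = {Z1, Z2, Z3, Z4, Z5, Z6, Z7, Z8, Z9, Z10, Z11} — every rack is covered.
No 3 of the 10 PDUs cover everything (all 120 combinations miss at least one rack), so 4 is optimal.

4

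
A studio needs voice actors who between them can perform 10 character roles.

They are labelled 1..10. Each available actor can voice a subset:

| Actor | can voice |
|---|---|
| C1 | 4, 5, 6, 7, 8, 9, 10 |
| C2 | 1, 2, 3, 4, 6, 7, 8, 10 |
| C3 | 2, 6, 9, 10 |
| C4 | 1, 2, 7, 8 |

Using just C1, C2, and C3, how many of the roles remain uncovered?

Union of C1, C2, C3 = {1, 2, 3, 4, 5, 6, 7, 8, 9, 10} — that's every role, so 0 are uncovered.

0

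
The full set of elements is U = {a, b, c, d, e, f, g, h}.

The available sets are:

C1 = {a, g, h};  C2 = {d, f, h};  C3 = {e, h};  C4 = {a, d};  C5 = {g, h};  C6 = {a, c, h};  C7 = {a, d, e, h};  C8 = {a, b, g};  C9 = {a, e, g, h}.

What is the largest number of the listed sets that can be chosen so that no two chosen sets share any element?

2

C4, C5 are pairwise disjoint (C4={a,d}; C5={g,h}).
Every remaining set overlaps one of these, and no 3 of the listed sets are pairwise disjoint, so 2 is the maximum.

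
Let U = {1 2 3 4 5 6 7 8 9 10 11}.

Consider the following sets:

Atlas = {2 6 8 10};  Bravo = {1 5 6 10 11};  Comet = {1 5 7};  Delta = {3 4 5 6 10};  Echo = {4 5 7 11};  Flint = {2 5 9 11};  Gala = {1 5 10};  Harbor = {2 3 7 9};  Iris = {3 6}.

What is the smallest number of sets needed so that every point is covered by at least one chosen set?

Atlas and Comet and Delta and Flint together: Atlas ∪ Comet ∪ Delta ∪ Flint = {1, 2, 3, 4, 5, 6, 7, 8, 9, 10, 11} — every point is covered.
No 3 of the 9 sets cover everything (all 84 combinations miss at least one point), so 4 is optimal.

4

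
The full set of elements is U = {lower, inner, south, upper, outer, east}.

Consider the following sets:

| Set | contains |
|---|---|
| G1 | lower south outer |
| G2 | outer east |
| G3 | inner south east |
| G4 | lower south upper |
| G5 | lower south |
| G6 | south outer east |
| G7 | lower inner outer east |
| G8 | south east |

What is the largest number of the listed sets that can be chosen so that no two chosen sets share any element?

G2, G5 are pairwise disjoint (G2={outer,east}; G5={lower,south}).
Every remaining set overlaps one of these, and no 3 of the listed sets are pairwise disjoint, so 2 is the maximum.

2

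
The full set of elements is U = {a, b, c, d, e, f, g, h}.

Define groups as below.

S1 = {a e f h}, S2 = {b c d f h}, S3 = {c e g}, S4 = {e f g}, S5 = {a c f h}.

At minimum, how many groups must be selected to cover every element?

S2 and S4 and S5 together: S2 ∪ S4 ∪ S5 = {a, b, c, d, e, f, g, h} — every element is covered.
Only S2 contains b, so S2 is forced; the remaining 3 elements need at least 2 more groups (each remaining group adds at most 2) — so at least 3 groups are needed, and 3 is optimal.

3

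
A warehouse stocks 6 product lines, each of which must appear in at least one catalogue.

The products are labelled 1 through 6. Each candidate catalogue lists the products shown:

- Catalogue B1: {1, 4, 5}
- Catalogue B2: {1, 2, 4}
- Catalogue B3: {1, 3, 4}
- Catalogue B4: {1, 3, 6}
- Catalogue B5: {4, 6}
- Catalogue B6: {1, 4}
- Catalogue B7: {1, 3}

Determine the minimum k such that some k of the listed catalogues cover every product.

B1 and B2 and B4 together: B1 ∪ B2 ∪ B4 = {1, 2, 3, 4, 5, 6} — every product is covered.
Only B2 contains 2, so B2 is forced; the remaining 3 products need at least 2 more catalogues (each remaining catalogue adds at most 2) — so at least 3 catalogues are needed, and 3 is optimal.

3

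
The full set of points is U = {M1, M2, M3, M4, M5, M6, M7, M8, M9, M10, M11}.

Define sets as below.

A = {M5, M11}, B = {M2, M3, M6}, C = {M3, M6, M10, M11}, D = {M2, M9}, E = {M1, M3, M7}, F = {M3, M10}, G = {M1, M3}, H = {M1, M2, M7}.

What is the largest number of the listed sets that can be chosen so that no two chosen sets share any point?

3

A, F, H are pairwise disjoint (A={M5,M11}; F={M3,M10}; H={M1,M2,M7}).
Every remaining set overlaps one of these, and no 4 of the listed sets are pairwise disjoint, so 3 is the maximum.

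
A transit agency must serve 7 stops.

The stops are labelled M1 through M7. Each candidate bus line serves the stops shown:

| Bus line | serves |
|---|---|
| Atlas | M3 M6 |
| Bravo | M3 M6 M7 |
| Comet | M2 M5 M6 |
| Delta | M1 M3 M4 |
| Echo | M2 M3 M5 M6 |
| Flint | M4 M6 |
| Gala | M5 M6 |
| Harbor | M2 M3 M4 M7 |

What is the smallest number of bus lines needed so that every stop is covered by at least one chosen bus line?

Delta and Echo and Harbor together: Delta ∪ Echo ∪ Harbor = {M1, M2, M3, M4, M5, M6, M7} — every stop is covered.
Only Delta contains M1, so Delta is forced; the remaining 4 stops need at least 2 more bus lines (each remaining bus line adds at most 3) — so at least 3 bus lines are needed, and 3 is optimal.

3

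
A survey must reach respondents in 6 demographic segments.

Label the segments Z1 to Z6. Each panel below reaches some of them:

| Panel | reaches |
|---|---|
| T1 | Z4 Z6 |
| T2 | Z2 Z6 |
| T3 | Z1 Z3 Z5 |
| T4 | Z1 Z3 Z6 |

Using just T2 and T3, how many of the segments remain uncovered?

1

Union of T2, T3 = {Z1, Z2, Z3, Z5, Z6}.
Not covered: Z4 — 1 segment.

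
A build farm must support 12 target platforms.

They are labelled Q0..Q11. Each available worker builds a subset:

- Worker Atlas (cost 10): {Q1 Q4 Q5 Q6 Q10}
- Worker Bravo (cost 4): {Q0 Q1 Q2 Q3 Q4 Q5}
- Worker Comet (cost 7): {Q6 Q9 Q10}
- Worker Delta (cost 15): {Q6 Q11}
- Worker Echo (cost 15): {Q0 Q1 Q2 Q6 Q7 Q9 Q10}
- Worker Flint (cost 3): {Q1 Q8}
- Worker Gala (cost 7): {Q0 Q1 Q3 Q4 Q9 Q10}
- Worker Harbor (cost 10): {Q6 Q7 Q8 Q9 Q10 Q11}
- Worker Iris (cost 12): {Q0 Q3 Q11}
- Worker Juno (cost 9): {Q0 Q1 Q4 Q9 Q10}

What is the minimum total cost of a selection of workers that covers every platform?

14

Bravo, Harbor together cover every platform (Bravo ∪ Harbor = {Q0, Q1, Q2, Q3, Q4, Q5, Q6, Q7, Q8, Q9, Q10, Q11}); total cost 4 + 10 = 14.
No covering selection has total cost below 14.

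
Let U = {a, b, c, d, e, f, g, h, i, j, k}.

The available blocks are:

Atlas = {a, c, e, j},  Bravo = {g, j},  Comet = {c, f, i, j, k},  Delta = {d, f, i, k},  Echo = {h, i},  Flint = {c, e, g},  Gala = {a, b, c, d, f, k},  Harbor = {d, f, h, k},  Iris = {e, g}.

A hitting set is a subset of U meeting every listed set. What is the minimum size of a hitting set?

T = {a, f, g, i} meets every block (each contains at least one member of T), and |T| = 4.
No choice of 3 elements meets every block, so 4 is the minimum.

4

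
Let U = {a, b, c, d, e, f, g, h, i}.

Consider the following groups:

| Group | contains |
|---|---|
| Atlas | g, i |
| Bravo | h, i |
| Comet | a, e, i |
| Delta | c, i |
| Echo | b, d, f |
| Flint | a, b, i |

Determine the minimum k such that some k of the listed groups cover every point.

5

Atlas and Bravo and Comet and Delta and Echo together: Atlas ∪ Bravo ∪ Comet ∪ Delta ∪ Echo = {a, b, c, d, e, f, g, h, i} — every point is covered.
No 4 of the 6 groups cover everything (all 15 combinations miss at least one point), so 5 is optimal.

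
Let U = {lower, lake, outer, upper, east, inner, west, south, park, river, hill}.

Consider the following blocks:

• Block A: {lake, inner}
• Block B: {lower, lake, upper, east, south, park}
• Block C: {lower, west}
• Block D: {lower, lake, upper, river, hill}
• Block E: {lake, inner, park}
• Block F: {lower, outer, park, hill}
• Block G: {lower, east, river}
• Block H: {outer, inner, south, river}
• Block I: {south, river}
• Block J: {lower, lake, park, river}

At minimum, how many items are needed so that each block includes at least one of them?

T = {lower, inner, river} meets every block (each contains at least one member of T), and |T| = 3.
The blocks A, C, I are pairwise disjoint, so any hitting set needs a separate item for each — at least 3. Hence 3 is optimal.

3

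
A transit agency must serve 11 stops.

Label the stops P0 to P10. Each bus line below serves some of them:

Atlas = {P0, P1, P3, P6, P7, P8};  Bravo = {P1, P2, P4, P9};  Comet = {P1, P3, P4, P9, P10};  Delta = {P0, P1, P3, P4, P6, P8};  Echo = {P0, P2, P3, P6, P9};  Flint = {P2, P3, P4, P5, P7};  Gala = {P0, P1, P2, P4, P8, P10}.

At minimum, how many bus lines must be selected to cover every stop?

3

Take {Comet, Delta, Flint}. Their union is {P0, P1, P2, P3, P4, P5, P6, P7, P8, P9, P10}, which is all 11 stops.
Only Flint contains P5, so Flint is forced; the remaining 6 stops need at least 2 more bus lines (each remaining bus line adds at most 4) — so at least 3 bus lines are needed, and 3 is optimal.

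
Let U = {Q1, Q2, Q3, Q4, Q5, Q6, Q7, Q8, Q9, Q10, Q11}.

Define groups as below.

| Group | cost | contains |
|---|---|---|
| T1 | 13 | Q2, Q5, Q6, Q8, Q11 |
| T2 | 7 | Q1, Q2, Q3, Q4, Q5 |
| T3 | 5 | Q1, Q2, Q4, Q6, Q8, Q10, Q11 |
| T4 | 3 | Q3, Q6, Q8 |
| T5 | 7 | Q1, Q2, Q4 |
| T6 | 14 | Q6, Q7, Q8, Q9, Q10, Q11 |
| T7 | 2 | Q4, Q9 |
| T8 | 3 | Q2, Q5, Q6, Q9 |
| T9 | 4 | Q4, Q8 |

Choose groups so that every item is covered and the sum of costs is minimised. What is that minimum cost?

T2, T6 together cover every item (T2 ∪ T6 = {Q1, Q2, Q3, Q4, Q5, Q6, Q7, Q8, Q9, Q10, Q11}); total cost 7 + 14 = 21.
The greedy pick T3, T8, T4, T6 costs 25; no covering selection beats 21.

21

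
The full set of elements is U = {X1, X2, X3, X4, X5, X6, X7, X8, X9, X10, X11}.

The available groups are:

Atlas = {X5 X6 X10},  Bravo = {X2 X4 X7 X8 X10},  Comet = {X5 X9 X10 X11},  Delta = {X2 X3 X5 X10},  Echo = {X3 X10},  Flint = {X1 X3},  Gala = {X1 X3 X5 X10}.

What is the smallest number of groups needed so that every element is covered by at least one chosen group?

4

Atlas, Bravo, Comet, and Gala cover everything between them: the union {X1, X2, X3, X4, X5, X6, X7, X8, X9, X10, X11} is all of U.
No 3 of the 7 groups cover everything (all 35 combinations miss at least one element), so 4 is optimal.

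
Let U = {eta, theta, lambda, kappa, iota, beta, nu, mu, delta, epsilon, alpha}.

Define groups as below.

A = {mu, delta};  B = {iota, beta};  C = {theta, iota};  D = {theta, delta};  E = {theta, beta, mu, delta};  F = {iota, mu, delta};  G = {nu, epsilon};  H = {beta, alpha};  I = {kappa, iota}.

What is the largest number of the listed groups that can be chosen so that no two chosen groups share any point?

4

D, G, H, I are pairwise disjoint (D={theta,delta}; G={nu,epsilon}; H={beta,alpha}; I={kappa,iota}).
Every remaining group overlaps one of these, and no 5 of the listed groups are pairwise disjoint, so 4 is the maximum.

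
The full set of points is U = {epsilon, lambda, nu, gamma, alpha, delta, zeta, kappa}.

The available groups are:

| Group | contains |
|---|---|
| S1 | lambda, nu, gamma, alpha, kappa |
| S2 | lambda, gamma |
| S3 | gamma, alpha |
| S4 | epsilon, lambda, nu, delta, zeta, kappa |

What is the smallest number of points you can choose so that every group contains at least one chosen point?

2

H = {gamma, delta} meets every group (each contains at least one member of H), and |H| = 2.
The groups S3, S4 are pairwise disjoint, so any hitting set needs a separate point for each — at least 2. Hence 2 is optimal.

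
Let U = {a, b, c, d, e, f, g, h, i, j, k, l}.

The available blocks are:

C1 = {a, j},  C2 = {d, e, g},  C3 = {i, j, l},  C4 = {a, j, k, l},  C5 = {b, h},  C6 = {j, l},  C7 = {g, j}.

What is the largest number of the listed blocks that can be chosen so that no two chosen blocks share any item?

3

C1, C2, C5 are pairwise disjoint (C1={a,j}; C2={d,e,g}; C5={b,h}).
Every remaining block overlaps one of these, and no 4 of the listed blocks are pairwise disjoint, so 3 is the maximum.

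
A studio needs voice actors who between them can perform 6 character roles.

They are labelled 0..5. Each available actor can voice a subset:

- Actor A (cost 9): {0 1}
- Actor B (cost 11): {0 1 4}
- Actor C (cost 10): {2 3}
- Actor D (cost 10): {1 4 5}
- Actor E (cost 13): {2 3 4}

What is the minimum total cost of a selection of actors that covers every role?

29

A, C, D together cover every role (A ∪ C ∪ D = {0, 1, 2, 3, 4, 5}); total cost 9 + 10 + 10 = 29.
No covering selection has total cost below 29.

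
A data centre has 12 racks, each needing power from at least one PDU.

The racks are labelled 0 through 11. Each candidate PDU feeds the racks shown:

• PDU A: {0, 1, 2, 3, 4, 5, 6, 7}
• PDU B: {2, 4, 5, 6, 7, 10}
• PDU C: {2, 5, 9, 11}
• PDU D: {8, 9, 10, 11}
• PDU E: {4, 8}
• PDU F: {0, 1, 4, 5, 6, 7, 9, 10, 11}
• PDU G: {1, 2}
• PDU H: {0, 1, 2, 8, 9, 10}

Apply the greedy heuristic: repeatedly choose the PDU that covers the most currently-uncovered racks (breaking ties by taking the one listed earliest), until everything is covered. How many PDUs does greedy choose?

3

Greedy: pick F (covers 9 new) → pick A (covers 2 new) → pick D (covers 1 new). Total picks: 3.
(The true minimum cover uses only 2 PDUs, so greedy is not optimal here.)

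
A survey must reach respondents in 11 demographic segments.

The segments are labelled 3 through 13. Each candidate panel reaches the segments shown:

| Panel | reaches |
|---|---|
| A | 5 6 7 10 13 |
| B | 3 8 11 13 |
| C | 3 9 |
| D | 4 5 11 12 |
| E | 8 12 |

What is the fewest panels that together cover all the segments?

4

A and C and D and E together: A ∪ C ∪ D ∪ E = {3, 4, 5, 6, 7, 8, 9, 10, 11, 12, 13} — every segment is covered.
No 3 of the 5 panels cover everything (all 10 combinations miss at least one segment), so 4 is optimal.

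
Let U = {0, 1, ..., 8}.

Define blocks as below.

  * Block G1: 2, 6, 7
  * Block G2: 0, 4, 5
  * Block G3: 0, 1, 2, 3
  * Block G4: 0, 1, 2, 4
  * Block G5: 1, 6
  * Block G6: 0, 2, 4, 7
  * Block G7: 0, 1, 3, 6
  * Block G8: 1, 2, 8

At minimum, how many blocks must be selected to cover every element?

4

Take {G2, G6, G7, G8}. Their union is {0, 1, 2, 3, 4, 5, 6, 7, 8}, which is all 9 elements.
No 3 of the 8 blocks cover everything (all 56 combinations miss at least one element), so 4 is optimal.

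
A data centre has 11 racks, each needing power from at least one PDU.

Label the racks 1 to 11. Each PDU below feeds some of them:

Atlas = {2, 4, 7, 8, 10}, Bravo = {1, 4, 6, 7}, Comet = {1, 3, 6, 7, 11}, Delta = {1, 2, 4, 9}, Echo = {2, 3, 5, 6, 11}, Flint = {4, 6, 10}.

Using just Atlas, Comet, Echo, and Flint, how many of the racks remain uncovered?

Union of Atlas, Comet, Echo, Flint = {1, 2, 3, 4, 5, 6, 7, 8, 10, 11}.
Not covered: 9 — 1 rack.

1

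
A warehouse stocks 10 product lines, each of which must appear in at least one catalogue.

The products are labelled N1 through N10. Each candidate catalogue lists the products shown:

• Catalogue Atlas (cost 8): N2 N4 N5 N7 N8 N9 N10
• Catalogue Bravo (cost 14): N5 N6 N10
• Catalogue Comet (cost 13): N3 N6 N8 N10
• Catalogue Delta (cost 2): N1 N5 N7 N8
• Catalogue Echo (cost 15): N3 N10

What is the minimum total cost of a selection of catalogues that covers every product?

23

Atlas, Comet, Delta together cover every product (Atlas ∪ Comet ∪ Delta = {N1, N2, N3, N4, N5, N6, N7, N8, N9, N10}); total cost 8 + 13 + 2 = 23.
No covering selection has total cost below 23.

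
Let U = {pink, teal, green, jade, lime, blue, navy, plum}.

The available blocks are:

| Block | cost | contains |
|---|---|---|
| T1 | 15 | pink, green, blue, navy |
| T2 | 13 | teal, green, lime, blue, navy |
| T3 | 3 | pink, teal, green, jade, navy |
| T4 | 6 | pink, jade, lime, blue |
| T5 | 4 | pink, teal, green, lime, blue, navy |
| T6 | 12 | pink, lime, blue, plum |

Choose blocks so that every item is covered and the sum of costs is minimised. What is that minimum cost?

15

T3, T6 together cover every item (T3 ∪ T6 = {pink, teal, green, jade, lime, blue, navy, plum}); total cost 3 + 12 = 15.
The greedy pick T3, T5, T6 costs 19; no covering selection beats 15.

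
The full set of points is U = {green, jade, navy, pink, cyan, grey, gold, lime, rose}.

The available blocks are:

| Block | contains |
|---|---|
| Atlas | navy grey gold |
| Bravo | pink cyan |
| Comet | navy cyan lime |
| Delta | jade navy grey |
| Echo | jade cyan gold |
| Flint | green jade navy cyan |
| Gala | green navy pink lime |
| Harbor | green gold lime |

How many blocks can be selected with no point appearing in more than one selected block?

3

Bravo, Delta, Harbor are pairwise disjoint (Bravo={pink,cyan}; Delta={jade,navy,grey}; Harbor={green,gold,lime}).
Every remaining block overlaps one of these, and no 4 of the listed blocks are pairwise disjoint, so 3 is the maximum.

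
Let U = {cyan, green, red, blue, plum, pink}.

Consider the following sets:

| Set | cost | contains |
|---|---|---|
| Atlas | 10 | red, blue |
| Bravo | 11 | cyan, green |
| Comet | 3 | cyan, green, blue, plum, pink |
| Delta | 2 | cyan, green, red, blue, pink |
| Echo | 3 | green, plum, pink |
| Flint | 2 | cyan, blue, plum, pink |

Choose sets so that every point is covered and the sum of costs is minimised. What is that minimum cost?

4

Delta, Flint together cover every point (Delta ∪ Flint = {cyan, green, red, blue, plum, pink}); total cost 2 + 2 = 4.
No covering selection has total cost below 4.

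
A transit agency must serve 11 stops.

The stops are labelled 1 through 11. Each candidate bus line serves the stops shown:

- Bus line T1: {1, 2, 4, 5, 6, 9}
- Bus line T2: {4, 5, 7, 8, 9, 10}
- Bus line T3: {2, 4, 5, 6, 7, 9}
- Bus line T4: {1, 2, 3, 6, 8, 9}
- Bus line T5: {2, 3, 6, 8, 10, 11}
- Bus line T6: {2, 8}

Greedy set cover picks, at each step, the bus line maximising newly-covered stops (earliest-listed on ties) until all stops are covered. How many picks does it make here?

3

Greedy: pick T1 (covers 6 new) → pick T5 (covers 4 new) → pick T2 (covers 1 new). Total picks: 3.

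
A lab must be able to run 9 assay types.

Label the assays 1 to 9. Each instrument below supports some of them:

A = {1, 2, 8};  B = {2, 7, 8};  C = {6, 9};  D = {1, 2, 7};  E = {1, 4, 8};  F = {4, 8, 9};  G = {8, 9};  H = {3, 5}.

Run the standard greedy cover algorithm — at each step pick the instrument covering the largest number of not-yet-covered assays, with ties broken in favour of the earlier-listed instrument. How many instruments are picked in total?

Greedy: pick A (covers 3 new) → pick C (covers 2 new) → pick H (covers 2 new) → pick B (covers 1 new) → pick E (covers 1 new). Total picks: 5.
(The true minimum cover uses only 4 instruments, so greedy is not optimal here.)

5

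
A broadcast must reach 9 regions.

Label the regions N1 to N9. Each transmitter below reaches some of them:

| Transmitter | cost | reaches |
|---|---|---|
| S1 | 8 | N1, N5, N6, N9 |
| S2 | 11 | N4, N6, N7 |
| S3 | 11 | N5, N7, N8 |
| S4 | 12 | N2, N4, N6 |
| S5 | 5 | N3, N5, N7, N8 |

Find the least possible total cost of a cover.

25

S1, S4, S5 together cover every region (S1 ∪ S4 ∪ S5 = {N1, N2, N3, N4, N5, N6, N7, N8, N9}); total cost 8 + 12 + 5 = 25.
No covering selection has total cost below 25.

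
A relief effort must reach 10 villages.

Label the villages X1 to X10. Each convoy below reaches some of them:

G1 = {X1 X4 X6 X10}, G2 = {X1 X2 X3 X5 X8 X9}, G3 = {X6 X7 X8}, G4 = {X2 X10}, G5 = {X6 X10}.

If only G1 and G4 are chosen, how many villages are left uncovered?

5

Union of G1, G4 = {X1, X2, X4, X6, X10}.
Not covered: X3, X5, X7, X8, X9 — 5 villages.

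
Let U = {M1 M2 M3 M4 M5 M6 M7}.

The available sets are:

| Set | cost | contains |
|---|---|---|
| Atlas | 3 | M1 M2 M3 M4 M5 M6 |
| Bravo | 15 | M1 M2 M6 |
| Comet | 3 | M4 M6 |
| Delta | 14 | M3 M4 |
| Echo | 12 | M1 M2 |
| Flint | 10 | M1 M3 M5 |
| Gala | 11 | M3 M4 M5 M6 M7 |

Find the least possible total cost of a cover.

14

Atlas, Gala together cover every item (Atlas ∪ Gala = {M1, M2, M3, M4, M5, M6, M7}); total cost 3 + 11 = 14.
No covering selection has total cost below 14.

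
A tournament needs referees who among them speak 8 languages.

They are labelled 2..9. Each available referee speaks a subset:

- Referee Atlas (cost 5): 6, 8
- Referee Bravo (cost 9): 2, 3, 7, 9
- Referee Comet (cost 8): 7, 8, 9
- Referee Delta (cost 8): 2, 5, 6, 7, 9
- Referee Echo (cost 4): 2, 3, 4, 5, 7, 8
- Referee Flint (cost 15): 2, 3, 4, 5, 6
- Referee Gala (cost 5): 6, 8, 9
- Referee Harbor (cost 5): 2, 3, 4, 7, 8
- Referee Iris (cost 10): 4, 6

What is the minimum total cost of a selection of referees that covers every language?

Echo, Gala together cover every language (Echo ∪ Gala = {2, 3, 4, 5, 6, 7, 8, 9}); total cost 4 + 5 = 9.
No covering selection has total cost below 9.

9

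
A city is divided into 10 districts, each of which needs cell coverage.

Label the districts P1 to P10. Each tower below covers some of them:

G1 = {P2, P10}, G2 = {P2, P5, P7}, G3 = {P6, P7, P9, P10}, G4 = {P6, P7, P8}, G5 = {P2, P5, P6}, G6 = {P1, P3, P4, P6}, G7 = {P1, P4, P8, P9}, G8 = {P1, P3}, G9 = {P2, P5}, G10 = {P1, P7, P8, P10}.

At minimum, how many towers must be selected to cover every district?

4

Take {G6, G7, G9, G10}. Their union is {P1, P2, P3, P4, P5, P6, P7, P8, P9, P10}, which is all 10 districts.
No 3 of the 10 towers cover everything (all 120 combinations miss at least one district), so 4 is optimal.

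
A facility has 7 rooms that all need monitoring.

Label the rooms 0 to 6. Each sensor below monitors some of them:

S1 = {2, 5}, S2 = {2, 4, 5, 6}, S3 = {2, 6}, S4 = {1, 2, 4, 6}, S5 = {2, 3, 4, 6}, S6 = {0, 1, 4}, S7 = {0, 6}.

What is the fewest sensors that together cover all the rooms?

S2 and S5 and S6 together: S2 ∪ S5 ∪ S6 = {0, 1, 2, 3, 4, 5, 6} — every room is covered.
Only S5 contains 3, so S5 is forced; the remaining 3 rooms need at least 2 more sensors (each remaining sensor adds at most 2) — so at least 3 sensors are needed, and 3 is optimal.

3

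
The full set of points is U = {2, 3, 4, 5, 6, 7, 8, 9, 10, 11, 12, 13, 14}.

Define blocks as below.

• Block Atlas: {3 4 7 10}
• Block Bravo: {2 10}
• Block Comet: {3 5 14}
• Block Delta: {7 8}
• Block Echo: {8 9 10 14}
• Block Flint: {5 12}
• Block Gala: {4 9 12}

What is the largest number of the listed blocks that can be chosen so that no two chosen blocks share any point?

4

Bravo, Comet, Delta, Gala are pairwise disjoint (Bravo={2,10}; Comet={3,5,14}; Delta={7,8}; Gala={4,9,12}).
Every remaining block overlaps one of these, and no 5 of the listed blocks are pairwise disjoint, so 4 is the maximum.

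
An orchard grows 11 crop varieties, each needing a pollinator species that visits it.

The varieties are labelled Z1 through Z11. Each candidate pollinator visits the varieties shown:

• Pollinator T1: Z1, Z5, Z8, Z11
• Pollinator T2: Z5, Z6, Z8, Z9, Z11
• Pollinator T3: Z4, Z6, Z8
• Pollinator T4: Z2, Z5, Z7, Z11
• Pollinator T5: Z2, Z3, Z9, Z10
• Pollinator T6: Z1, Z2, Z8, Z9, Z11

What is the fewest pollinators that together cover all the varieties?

4

T1 and T3 and T4 and T5 together: T1 ∪ T3 ∪ T4 ∪ T5 = {Z1, Z2, Z3, Z4, Z5, Z6, Z7, Z8, Z9, Z10, Z11} — every variety is covered.
Only T4 contains Z7, so T4 is forced; the remaining 7 varieties need at least 3 more pollinators (each remaining pollinator adds at most 3) — so at least 4 pollinators are needed, and 4 is optimal.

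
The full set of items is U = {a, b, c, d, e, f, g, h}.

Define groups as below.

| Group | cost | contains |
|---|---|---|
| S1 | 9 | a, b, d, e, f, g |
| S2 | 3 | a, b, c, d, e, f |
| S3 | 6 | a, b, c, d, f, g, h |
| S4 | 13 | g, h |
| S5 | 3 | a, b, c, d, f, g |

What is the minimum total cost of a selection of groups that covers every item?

9

S2, S3 together cover every item (S2 ∪ S3 = {a, b, c, d, e, f, g, h}); total cost 3 + 6 = 9.
No covering selection has total cost below 9.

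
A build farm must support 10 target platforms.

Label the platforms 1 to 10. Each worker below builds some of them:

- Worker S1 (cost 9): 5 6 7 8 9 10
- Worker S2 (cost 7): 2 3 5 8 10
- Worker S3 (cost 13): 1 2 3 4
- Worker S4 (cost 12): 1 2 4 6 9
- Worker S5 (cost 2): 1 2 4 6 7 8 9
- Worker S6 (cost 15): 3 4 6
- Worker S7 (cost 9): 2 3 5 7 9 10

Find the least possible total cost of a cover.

S2, S5 together cover every platform (S2 ∪ S5 = {1, 2, 3, 4, 5, 6, 7, 8, 9, 10}); total cost 7 + 2 = 9.
No covering selection has total cost below 9.

9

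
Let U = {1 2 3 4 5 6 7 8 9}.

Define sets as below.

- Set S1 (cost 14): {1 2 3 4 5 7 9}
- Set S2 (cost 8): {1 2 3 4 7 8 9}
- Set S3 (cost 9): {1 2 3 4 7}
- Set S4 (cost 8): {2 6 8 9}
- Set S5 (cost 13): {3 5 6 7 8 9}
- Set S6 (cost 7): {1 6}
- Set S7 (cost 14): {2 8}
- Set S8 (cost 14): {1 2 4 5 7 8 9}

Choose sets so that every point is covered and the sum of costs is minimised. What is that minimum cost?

S2, S5 together cover every point (S2 ∪ S5 = {1, 2, 3, 4, 5, 6, 7, 8, 9}); total cost 8 + 13 = 21.
No covering selection has total cost below 21.

21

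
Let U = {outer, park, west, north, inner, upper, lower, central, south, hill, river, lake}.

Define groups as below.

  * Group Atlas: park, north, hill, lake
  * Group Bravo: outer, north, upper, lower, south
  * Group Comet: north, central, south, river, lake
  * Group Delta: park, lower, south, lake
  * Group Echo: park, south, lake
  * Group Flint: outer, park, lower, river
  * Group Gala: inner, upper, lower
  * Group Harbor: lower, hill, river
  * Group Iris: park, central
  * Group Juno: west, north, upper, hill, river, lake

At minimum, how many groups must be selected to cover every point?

4

Bravo and Gala and Iris and Juno together: Bravo ∪ Gala ∪ Iris ∪ Juno = {outer, park, west, north, inner, upper, lower, central, south, hill, river, lake} — every point is covered.
No 3 of the 10 groups cover everything (all 120 combinations miss at least one point), so 4 is optimal.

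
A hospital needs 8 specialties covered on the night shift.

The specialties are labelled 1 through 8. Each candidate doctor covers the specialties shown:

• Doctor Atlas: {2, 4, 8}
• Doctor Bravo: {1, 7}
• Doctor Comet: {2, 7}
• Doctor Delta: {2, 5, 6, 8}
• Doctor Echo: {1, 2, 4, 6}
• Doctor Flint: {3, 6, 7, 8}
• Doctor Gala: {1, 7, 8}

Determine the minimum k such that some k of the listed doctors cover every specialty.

Delta and Echo and Flint together: Delta ∪ Echo ∪ Flint = {1, 2, 3, 4, 5, 6, 7, 8} — every specialty is covered.
Only Flint contains 3, so Flint is forced; the remaining 4 specialties need at least 2 more doctors (each remaining doctor adds at most 3) — so at least 3 doctors are needed, and 3 is optimal.

3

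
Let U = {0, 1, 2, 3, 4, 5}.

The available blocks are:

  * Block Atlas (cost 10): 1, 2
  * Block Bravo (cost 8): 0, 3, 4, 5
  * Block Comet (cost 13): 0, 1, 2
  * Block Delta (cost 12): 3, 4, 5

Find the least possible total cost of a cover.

Atlas, Bravo together cover every point (Atlas ∪ Bravo = {0, 1, 2, 3, 4, 5}); total cost 10 + 8 = 18.
No covering selection has total cost below 18.

18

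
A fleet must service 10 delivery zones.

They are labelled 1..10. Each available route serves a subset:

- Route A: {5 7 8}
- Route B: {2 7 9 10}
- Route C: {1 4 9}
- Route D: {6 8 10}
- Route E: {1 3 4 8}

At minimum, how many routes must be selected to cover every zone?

4

A and B and D and E together: A ∪ B ∪ D ∪ E = {1, 2, 3, 4, 5, 6, 7, 8, 9, 10} — every zone is covered.
Only A contains 5, so A is forced; the remaining 7 zones need at least 3 more routes (each remaining route adds at most 3) — so at least 4 routes are needed, and 4 is optimal.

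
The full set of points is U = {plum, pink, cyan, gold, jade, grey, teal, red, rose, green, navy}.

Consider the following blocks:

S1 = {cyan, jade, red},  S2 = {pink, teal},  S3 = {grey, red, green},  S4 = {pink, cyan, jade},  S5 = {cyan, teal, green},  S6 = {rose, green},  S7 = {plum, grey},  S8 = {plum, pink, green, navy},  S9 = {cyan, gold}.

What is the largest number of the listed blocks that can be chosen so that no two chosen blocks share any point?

4

S2, S6, S7, S9 are pairwise disjoint (S2={pink,teal}; S6={rose,green}; S7={plum,grey}; S9={cyan,gold}).
Every remaining block overlaps one of these, and no 5 of the listed blocks are pairwise disjoint, so 4 is the maximum.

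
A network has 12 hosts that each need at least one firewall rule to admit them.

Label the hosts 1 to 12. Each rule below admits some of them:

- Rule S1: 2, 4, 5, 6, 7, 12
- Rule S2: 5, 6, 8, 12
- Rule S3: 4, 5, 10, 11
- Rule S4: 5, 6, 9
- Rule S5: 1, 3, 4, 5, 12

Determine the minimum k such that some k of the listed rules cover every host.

5

Take {S1, S2, S3, S4, S5}. Their union is {1, 2, 3, 4, 5, 6, 7, 8, 9, 10, 11, 12}, which is all 12 hosts.
No 4 of the 5 rules cover everything (all 5 combinations miss at least one host), so 5 is optimal.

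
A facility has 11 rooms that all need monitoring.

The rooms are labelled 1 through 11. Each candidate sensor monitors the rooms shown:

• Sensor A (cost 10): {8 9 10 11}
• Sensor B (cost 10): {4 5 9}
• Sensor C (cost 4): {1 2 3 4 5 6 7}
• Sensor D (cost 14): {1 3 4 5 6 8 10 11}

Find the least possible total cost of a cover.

A, C together cover every room (A ∪ C = {1, 2, 3, 4, 5, 6, 7, 8, 9, 10, 11}); total cost 10 + 4 = 14.
No covering selection has total cost below 14.

14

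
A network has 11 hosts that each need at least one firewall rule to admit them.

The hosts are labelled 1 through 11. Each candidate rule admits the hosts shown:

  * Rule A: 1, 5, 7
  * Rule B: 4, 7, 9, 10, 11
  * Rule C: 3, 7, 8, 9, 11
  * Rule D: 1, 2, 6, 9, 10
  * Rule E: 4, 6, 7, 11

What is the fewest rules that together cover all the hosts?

4

Take {A, C, D, E}. Their union is {1, 2, 3, 4, 5, 6, 7, 8, 9, 10, 11}, which is all 11 hosts.
No 3 of the 5 rules cover everything (all 10 combinations miss at least one host), so 4 is optimal.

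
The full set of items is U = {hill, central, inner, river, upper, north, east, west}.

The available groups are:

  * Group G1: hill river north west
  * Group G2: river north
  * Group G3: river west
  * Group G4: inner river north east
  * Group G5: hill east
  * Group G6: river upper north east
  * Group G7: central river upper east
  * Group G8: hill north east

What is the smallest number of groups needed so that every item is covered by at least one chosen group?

Take {G1, G4, G7}. Their union is {hill, central, inner, river, upper, north, east, west}, which is all 8 items.
Only G7 contains central, so G7 is forced; the remaining 4 items need at least 2 more groups (each remaining group adds at most 3) — so at least 3 groups are needed, and 3 is optimal.

3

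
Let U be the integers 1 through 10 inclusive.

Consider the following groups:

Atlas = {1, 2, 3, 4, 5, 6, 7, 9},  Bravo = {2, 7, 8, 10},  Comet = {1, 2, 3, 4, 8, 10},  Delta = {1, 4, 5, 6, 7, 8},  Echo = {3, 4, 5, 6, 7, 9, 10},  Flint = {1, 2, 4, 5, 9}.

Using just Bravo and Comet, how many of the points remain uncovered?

Union of Bravo, Comet = {1, 2, 3, 4, 7, 8, 10}.
Not covered: 5, 6, 9 — 3 points.

3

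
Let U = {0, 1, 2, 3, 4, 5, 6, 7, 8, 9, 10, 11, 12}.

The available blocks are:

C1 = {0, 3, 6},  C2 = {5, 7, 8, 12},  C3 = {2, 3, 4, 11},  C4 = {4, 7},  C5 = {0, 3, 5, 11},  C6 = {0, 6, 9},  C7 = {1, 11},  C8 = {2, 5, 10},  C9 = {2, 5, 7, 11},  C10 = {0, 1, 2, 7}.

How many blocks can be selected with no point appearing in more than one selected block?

4

C4, C6, C7, C8 are pairwise disjoint (C4={4,7}; C6={0,6,9}; C7={1,11}; C8={2,5,10}).
Every remaining block overlaps one of these, and no 5 of the listed blocks are pairwise disjoint, so 4 is the maximum.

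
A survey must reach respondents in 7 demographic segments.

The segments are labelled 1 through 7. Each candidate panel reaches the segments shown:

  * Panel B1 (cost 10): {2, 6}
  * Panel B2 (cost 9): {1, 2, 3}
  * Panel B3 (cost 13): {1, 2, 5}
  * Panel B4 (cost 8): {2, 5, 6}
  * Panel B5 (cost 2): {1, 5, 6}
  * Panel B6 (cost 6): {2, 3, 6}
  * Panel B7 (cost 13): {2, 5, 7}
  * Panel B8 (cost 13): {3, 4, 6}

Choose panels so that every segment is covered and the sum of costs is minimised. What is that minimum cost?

B5, B7, B8 together cover every segment (B5 ∪ B7 ∪ B8 = {1, 2, 3, 4, 5, 6, 7}); total cost 2 + 13 + 13 = 28.
The greedy pick B5, B6, B7, B8 costs 34; no covering selection beats 28.

28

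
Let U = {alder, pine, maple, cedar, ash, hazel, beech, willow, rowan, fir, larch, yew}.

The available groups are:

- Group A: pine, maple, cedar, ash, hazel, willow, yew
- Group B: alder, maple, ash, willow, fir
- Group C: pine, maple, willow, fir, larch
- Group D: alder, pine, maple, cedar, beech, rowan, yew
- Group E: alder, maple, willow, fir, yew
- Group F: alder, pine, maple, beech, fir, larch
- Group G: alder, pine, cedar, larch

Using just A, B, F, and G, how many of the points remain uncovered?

Union of A, B, F, G = {alder, pine, maple, cedar, ash, hazel, beech, willow, fir, larch, yew}.
Not covered: rowan — 1 point.

1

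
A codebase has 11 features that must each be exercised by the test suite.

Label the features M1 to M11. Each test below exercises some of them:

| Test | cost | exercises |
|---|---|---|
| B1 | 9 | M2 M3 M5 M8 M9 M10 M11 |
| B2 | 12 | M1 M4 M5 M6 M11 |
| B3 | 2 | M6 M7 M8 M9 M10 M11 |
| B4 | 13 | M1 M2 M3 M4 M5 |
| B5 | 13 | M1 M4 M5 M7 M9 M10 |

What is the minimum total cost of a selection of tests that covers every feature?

15

B3, B4 together cover every feature (B3 ∪ B4 = {M1, M2, M3, M4, M5, M6, M7, M8, M9, M10, M11}); total cost 2 + 13 = 15.
No covering selection has total cost below 15.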